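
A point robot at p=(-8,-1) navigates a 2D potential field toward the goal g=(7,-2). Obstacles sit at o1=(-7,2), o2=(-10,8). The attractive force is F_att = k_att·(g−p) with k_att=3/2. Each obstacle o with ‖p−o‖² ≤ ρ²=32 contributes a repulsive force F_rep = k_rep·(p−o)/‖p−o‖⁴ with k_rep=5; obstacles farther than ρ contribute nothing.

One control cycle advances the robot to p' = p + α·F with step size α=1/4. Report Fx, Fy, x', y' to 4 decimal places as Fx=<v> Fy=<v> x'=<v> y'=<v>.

F_att = 3/2·(g−p) = 3/2·(15,-1) = (22.5000,-1.5000)
o1: d²=10 ≤ ρ²=32; F_rep = 5·(-1,-3)/10² = (-0.0500,-0.1500)
o2: d²=85 > ρ²=32 → inactive
F = F_att + ΣF_rep = (22.4500,-1.6500)
p' = p + 1/4·F = (-2.3875,-1.4125)

Fx=22.4500 Fy=-1.6500 x'=-2.3875 y'=-1.4125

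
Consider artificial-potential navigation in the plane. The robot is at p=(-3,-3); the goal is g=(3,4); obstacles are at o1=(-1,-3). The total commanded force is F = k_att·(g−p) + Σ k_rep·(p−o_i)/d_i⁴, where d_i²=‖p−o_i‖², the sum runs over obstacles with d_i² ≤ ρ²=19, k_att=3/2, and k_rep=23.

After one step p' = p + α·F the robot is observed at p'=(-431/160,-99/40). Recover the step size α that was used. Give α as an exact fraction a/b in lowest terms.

F_att = 3/2·(g−p) = 3/2·(6,7) = (9.0000,10.5000)
o1: d²=4 ≤ ρ²=19; F_rep = 23·(-2,0)/4² = (-2.8750,0.0000)
F = F_att + ΣF_rep = (6.1250,10.5000)
Δp = p'−p = (0.3063,0.5250); α = Δx/Fx = (49/160) / (49/8) = 1/20
check: Δy/Fy = (21/40) / (21/2) = 1/20 ✓

α = 1/20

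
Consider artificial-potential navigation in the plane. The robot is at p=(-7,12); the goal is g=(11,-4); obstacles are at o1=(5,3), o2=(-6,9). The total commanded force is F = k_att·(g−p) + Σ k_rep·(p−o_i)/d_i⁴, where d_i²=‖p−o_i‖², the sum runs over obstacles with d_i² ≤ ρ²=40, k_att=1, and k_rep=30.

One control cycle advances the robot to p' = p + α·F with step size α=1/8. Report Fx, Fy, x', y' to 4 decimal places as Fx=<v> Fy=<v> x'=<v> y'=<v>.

Fx=17.7000 Fy=-15.1000 x'=-4.7875 y'=10.1125

F_att = 1·(g−p) = 1·(18,-16) = (18.0000,-16.0000)
o1: d²=225 > ρ²=40 → inactive
o2: d²=10 ≤ ρ²=40; F_rep = 30·(-1,3)/10² = (-0.3000,0.9000)
F = F_att + ΣF_rep = (17.7000,-15.1000)
p' = p + 1/8·F = (-4.7875,10.1125)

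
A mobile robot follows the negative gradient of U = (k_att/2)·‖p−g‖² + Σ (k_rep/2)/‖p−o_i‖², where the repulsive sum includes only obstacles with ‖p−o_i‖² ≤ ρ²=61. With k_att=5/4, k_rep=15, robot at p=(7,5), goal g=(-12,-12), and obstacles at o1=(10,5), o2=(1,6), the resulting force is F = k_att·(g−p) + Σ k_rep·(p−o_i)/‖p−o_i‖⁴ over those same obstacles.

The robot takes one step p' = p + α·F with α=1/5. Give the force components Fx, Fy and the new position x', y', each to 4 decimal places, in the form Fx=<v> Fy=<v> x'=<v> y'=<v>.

F_att = 5/4·(g−p) = 5/4·(-19,-17) = (-23.7500,-21.2500)
o1: d²=9 ≤ ρ²=61; F_rep = 15·(-3,0)/9² = (-0.5556,0.0000)
o2: d²=37 ≤ ρ²=61; F_rep = 15·(6,-1)/37² = (0.0657,-0.0110)
F = F_att + ΣF_rep = (-24.2398,-21.2610)
p' = p + 1/5·F = (2.1520,0.7478)

Fx=-24.2398 Fy=-21.2610 x'=2.1520 y'=0.7478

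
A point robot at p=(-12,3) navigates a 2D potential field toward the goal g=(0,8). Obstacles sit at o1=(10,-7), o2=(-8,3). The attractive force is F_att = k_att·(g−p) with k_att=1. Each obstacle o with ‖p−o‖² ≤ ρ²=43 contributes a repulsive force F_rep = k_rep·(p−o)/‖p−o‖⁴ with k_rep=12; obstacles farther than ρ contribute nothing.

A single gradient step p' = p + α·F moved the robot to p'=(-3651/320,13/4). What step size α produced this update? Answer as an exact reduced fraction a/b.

α = 1/20

F_att = 1·(g−p) = 1·(12,5) = (12.0000,5.0000)
o1: d²=584 > ρ²=43 → inactive
o2: d²=16 ≤ ρ²=43; F_rep = 12·(-4,0)/16² = (-0.1875,0.0000)
F = F_att + ΣF_rep = (11.8125,5.0000)
Δp = p'−p = (0.5906,0.2500); α = Δx/Fx = (189/320) / (189/16) = 1/20
check: Δy/Fy = (1/4) / (5) = 1/20 ✓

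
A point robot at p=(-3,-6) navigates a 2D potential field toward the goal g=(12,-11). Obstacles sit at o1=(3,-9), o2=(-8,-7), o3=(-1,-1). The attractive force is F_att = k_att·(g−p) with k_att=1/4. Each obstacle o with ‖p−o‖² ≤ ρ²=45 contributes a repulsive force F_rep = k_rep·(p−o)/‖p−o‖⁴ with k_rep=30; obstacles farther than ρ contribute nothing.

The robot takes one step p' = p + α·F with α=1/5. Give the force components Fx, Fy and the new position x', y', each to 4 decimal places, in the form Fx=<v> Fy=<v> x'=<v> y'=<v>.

F_att = 1/4·(g−p) = 1/4·(15,-5) = (3.7500,-1.2500)
o1: d²=45 ≤ ρ²=45; F_rep = 30·(-6,3)/45² = (-0.0889,0.0444)
o2: d²=26 ≤ ρ²=45; F_rep = 30·(5,1)/26² = (0.2219,0.0444)
o3: d²=29 ≤ ρ²=45; F_rep = 30·(-2,-5)/29² = (-0.0713,-0.1784)
F = F_att + ΣF_rep = (3.8117,-1.3395)
p' = p + 1/5·F = (-2.2377,-6.2679)

Fx=3.8117 Fy=-1.3395 x'=-2.2377 y'=-6.2679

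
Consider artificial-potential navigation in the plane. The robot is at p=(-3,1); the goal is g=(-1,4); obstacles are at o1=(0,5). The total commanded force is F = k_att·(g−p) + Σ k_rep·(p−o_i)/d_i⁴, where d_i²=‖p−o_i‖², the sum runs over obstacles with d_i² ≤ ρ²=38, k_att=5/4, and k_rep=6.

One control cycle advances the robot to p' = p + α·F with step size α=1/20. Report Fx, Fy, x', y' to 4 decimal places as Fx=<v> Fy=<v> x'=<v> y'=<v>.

Fx=2.4712 Fy=3.7116 x'=-2.8764 y'=1.1856

F_att = 5/4·(g−p) = 5/4·(2,3) = (2.5000,3.7500)
o1: d²=25 ≤ ρ²=38; F_rep = 6·(-3,-4)/25² = (-0.0288,-0.0384)
F = F_att + ΣF_rep = (2.4712,3.7116)
p' = p + 1/20·F = (-2.8764,1.1856)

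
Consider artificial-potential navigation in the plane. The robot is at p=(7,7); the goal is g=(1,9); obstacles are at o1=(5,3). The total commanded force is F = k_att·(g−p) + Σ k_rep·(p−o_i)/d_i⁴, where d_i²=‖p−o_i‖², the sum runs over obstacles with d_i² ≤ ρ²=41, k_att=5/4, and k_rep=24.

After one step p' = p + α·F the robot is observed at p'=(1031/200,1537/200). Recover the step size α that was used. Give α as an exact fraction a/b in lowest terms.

α = 1/4

F_att = 5/4·(g−p) = 5/4·(-6,2) = (-7.5000,2.5000)
o1: d²=20 ≤ ρ²=41; F_rep = 24·(2,4)/20² = (0.1200,0.2400)
F = F_att + ΣF_rep = (-7.3800,2.7400)
Δp = p'−p = (-1.8450,0.6850); α = Δx/Fx = (-369/200) / (-369/50) = 1/4
check: Δy/Fy = (137/200) / (137/50) = 1/4 ✓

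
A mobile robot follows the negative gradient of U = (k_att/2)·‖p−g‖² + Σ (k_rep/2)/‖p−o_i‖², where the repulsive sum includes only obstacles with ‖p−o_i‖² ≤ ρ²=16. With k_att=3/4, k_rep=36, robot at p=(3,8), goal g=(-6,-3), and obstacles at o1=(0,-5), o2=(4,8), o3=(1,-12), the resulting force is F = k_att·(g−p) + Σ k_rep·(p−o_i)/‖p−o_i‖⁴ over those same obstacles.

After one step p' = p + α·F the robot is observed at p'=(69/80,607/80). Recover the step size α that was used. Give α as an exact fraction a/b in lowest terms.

F_att = 3/4·(g−p) = 3/4·(-9,-11) = (-6.7500,-8.2500)
o1: d²=178 > ρ²=16 → inactive
o2: d²=1 ≤ ρ²=16; F_rep = 36·(-1,0)/1² = (-36.0000,0.0000)
o3: d²=404 > ρ²=16 → inactive
F = F_att + ΣF_rep = (-42.7500,-8.2500)
Δp = p'−p = (-2.1375,-0.4125); α = Δx/Fx = (-171/80) / (-171/4) = 1/20
check: Δy/Fy = (-33/80) / (-33/4) = 1/20 ✓

α = 1/20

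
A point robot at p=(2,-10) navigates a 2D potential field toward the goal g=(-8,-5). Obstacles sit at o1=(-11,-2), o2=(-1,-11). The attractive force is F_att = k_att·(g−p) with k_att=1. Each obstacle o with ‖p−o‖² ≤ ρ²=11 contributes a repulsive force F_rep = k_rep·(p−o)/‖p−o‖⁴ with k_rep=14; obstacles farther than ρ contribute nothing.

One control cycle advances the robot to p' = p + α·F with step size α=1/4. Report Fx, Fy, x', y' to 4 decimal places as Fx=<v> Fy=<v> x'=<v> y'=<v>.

F_att = 1·(g−p) = 1·(-10,5) = (-10.0000,5.0000)
o1: d²=233 > ρ²=11 → inactive
o2: d²=10 ≤ ρ²=11; F_rep = 14·(3,1)/10² = (0.4200,0.1400)
F = F_att + ΣF_rep = (-9.5800,5.1400)
p' = p + 1/4·F = (-0.3950,-8.7150)

Fx=-9.5800 Fy=5.1400 x'=-0.3950 y'=-8.7150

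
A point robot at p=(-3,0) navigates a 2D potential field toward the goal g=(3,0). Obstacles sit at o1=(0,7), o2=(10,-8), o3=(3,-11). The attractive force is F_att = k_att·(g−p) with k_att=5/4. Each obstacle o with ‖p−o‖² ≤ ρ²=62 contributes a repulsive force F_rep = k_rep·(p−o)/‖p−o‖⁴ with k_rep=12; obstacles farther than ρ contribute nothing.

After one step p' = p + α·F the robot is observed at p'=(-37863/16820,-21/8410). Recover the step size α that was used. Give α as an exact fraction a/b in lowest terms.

α = 1/10

F_att = 5/4·(g−p) = 5/4·(6,0) = (7.5000,0.0000)
o1: d²=58 ≤ ρ²=62; F_rep = 12·(-3,-7)/58² = (-0.0107,-0.0250)
o2: d²=233 > ρ²=62 → inactive
o3: d²=157 > ρ²=62 → inactive
F = F_att + ΣF_rep = (7.4893,-0.0250)
Δp = p'−p = (0.7489,-0.0025); α = Δx/Fx = (12597/16820) / (12597/1682) = 1/10
check: Δy/Fy = (-21/8410) / (-21/841) = 1/10 ✓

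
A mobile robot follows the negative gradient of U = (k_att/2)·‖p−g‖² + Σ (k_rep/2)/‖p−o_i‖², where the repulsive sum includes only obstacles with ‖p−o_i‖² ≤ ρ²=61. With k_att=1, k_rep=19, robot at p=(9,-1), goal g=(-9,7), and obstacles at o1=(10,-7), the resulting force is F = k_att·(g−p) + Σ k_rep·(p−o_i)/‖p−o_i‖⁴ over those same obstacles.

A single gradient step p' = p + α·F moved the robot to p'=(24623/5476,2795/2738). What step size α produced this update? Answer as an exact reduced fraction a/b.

α = 1/4

F_att = 1·(g−p) = 1·(-18,8) = (-18.0000,8.0000)
o1: d²=37 ≤ ρ²=61; F_rep = 19·(-1,6)/37² = (-0.0139,0.0833)
F = F_att + ΣF_rep = (-18.0139,8.0833)
Δp = p'−p = (-4.5035,2.0208); α = Δx/Fx = (-24661/5476) / (-24661/1369) = 1/4
check: Δy/Fy = (5533/2738) / (11066/1369) = 1/4 ✓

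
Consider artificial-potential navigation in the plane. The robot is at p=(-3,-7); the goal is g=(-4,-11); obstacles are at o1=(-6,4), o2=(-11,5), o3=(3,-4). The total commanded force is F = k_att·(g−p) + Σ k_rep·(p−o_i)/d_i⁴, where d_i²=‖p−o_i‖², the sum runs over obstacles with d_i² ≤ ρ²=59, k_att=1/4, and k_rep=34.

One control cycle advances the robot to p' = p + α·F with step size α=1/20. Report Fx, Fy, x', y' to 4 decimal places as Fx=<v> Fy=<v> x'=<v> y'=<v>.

F_att = 1/4·(g−p) = 1/4·(-1,-4) = (-0.2500,-1.0000)
o1: d²=130 > ρ²=59 → inactive
o2: d²=208 > ρ²=59 → inactive
o3: d²=45 ≤ ρ²=59; F_rep = 34·(-6,-3)/45² = (-0.1007,-0.0504)
F = F_att + ΣF_rep = (-0.3507,-1.0504)
p' = p + 1/20·F = (-3.0175,-7.0525)

Fx=-0.3507 Fy=-1.0504 x'=-3.0175 y'=-7.0525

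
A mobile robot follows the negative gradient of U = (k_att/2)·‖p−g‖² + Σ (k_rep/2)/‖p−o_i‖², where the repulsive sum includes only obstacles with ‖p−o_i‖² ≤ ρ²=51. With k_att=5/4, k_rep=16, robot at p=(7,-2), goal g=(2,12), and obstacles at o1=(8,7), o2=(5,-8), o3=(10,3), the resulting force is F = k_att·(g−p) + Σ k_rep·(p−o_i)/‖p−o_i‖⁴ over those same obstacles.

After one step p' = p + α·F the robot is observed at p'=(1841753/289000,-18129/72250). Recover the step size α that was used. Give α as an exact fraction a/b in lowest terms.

α = 1/10

F_att = 5/4·(g−p) = 5/4·(-5,14) = (-6.2500,17.5000)
o1: d²=82 > ρ²=51 → inactive
o2: d²=40 ≤ ρ²=51; F_rep = 16·(2,6)/40² = (0.0200,0.0600)
o3: d²=34 ≤ ρ²=51; F_rep = 16·(-3,-5)/34² = (-0.0415,-0.0692)
F = F_att + ΣF_rep = (-6.2715,17.4908)
Δp = p'−p = (-0.6272,1.7491); α = Δx/Fx = (-181247/289000) / (-181247/28900) = 1/10
check: Δy/Fy = (126371/72250) / (126371/7225) = 1/10 ✓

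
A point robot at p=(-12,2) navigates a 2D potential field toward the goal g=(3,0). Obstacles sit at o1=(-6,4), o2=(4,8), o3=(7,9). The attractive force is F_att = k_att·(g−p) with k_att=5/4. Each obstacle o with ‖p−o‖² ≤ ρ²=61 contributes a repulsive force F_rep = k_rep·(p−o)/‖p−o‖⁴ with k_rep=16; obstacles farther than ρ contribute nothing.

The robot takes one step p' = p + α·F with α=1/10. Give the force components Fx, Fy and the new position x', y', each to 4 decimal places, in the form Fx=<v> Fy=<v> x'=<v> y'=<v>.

F_att = 5/4·(g−p) = 5/4·(15,-2) = (18.7500,-2.5000)
o1: d²=40 ≤ ρ²=61; F_rep = 16·(-6,-2)/40² = (-0.0600,-0.0200)
o2: d²=292 > ρ²=61 → inactive
o3: d²=410 > ρ²=61 → inactive
F = F_att + ΣF_rep = (18.6900,-2.5200)
p' = p + 1/10·F = (-10.1310,1.7480)

Fx=18.6900 Fy=-2.5200 x'=-10.1310 y'=1.7480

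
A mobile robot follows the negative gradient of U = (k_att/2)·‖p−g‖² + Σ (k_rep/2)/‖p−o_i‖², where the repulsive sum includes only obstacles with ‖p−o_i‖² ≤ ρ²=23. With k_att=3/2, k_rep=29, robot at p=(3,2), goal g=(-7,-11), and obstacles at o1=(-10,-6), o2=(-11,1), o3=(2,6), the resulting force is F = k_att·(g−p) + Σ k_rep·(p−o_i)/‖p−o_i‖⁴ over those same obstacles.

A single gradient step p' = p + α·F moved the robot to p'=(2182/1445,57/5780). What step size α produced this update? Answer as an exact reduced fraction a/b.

α = 1/10

F_att = 3/2·(g−p) = 3/2·(-10,-13) = (-15.0000,-19.5000)
o1: d²=233 > ρ²=23 → inactive
o2: d²=197 > ρ²=23 → inactive
o3: d²=17 ≤ ρ²=23; F_rep = 29·(1,-4)/17² = (0.1003,-0.4014)
F = F_att + ΣF_rep = (-14.8997,-19.9014)
Δp = p'−p = (-1.4900,-1.9901); α = Δx/Fx = (-2153/1445) / (-4306/289) = 1/10
check: Δy/Fy = (-11503/5780) / (-11503/578) = 1/10 ✓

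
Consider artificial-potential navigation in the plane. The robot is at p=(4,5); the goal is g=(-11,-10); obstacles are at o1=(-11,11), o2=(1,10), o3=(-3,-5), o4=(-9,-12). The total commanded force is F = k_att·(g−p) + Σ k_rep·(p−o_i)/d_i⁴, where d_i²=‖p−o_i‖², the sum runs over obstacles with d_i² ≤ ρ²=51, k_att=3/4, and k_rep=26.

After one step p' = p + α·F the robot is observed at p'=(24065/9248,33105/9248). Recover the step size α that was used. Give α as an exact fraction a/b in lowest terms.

F_att = 3/4·(g−p) = 3/4·(-15,-15) = (-11.2500,-11.2500)
o1: d²=261 > ρ²=51 → inactive
o2: d²=34 ≤ ρ²=51; F_rep = 26·(3,-5)/34² = (0.0675,-0.1125)
o3: d²=149 > ρ²=51 → inactive
o4: d²=458 > ρ²=51 → inactive
F = F_att + ΣF_rep = (-11.1825,-11.3625)
Δp = p'−p = (-1.3978,-1.4203); α = Δx/Fx = (-12927/9248) / (-12927/1156) = 1/8
check: Δy/Fy = (-13135/9248) / (-13135/1156) = 1/8 ✓

α = 1/8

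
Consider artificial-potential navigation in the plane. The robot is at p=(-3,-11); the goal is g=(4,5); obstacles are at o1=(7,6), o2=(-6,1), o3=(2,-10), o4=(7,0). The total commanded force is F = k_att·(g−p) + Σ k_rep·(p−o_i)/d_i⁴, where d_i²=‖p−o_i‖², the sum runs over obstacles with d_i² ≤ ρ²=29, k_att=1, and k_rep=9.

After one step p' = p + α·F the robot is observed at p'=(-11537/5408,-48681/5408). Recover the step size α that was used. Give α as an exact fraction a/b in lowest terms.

F_att = 1·(g−p) = 1·(7,16) = (7.0000,16.0000)
o1: d²=389 > ρ²=29 → inactive
o2: d²=153 > ρ²=29 → inactive
o3: d²=26 ≤ ρ²=29; F_rep = 9·(-5,-1)/26² = (-0.0666,-0.0133)
o4: d²=221 > ρ²=29 → inactive
F = F_att + ΣF_rep = (6.9334,15.9867)
Δp = p'−p = (0.8667,1.9983); α = Δx/Fx = (4687/5408) / (4687/676) = 1/8
check: Δy/Fy = (10807/5408) / (10807/676) = 1/8 ✓

α = 1/8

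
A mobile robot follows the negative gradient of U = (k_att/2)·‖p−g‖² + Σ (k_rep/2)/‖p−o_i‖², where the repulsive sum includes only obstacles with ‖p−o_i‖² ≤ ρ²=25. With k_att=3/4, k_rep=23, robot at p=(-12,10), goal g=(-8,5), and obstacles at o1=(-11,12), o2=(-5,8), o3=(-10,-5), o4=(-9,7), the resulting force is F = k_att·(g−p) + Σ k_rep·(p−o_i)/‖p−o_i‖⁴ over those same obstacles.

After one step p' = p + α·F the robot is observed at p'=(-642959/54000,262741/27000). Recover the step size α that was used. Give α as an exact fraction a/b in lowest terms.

α = 1/20

F_att = 3/4·(g−p) = 3/4·(4,-5) = (3.0000,-3.7500)
o1: d²=5 ≤ ρ²=25; F_rep = 23·(-1,-2)/5² = (-0.9200,-1.8400)
o2: d²=53 > ρ²=25 → inactive
o3: d²=229 > ρ²=25 → inactive
o4: d²=18 ≤ ρ²=25; F_rep = 23·(-3,3)/18² = (-0.2130,0.2130)
F = F_att + ΣF_rep = (1.8670,-5.3770)
Δp = p'−p = (0.0934,-0.2689); α = Δx/Fx = (5041/54000) / (5041/2700) = 1/20
check: Δy/Fy = (-7259/27000) / (-7259/1350) = 1/20 ✓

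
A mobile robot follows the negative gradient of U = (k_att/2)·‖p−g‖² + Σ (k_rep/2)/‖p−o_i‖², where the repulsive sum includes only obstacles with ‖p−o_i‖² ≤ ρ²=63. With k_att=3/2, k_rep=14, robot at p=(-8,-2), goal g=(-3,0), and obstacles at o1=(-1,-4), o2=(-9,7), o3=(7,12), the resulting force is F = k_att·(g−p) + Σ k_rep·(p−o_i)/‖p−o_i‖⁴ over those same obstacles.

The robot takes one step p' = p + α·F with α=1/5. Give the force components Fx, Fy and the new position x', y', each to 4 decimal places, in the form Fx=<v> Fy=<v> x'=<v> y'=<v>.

Fx=7.4651 Fy=3.0100 x'=-6.5070 y'=-1.3980

F_att = 3/2·(g−p) = 3/2·(5,2) = (7.5000,3.0000)
o1: d²=53 ≤ ρ²=63; F_rep = 14·(-7,2)/53² = (-0.0349,0.0100)
o2: d²=82 > ρ²=63 → inactive
o3: d²=421 > ρ²=63 → inactive
F = F_att + ΣF_rep = (7.4651,3.0100)
p' = p + 1/5·F = (-6.5070,-1.3980)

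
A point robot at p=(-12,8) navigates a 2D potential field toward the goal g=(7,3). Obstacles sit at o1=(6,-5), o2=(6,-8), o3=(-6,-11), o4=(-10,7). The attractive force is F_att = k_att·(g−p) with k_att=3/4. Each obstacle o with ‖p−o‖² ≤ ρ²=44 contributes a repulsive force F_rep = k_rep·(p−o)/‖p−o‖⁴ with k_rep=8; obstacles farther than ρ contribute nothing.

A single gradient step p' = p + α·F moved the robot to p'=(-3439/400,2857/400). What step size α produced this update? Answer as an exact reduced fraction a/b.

F_att = 3/4·(g−p) = 3/4·(19,-5) = (14.2500,-3.7500)
o1: d²=493 > ρ²=44 → inactive
o2: d²=580 > ρ²=44 → inactive
o3: d²=397 > ρ²=44 → inactive
o4: d²=5 ≤ ρ²=44; F_rep = 8·(-2,1)/5² = (-0.6400,0.3200)
F = F_att + ΣF_rep = (13.6100,-3.4300)
Δp = p'−p = (3.4025,-0.8575); α = Δx/Fx = (1361/400) / (1361/100) = 1/4
check: Δy/Fy = (-343/400) / (-343/100) = 1/4 ✓

α = 1/4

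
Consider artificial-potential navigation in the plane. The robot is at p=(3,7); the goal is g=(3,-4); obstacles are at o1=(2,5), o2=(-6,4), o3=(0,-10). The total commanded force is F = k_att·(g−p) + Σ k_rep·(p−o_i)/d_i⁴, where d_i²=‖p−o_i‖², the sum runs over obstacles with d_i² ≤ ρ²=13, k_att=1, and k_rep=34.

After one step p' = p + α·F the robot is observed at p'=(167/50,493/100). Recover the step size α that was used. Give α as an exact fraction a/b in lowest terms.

F_att = 1·(g−p) = 1·(0,-11) = (0.0000,-11.0000)
o1: d²=5 ≤ ρ²=13; F_rep = 34·(1,2)/5² = (1.3600,2.7200)
o2: d²=90 > ρ²=13 → inactive
o3: d²=298 > ρ²=13 → inactive
F = F_att + ΣF_rep = (1.3600,-8.2800)
Δp = p'−p = (0.3400,-2.0700); α = Δx/Fx = (17/50) / (34/25) = 1/4
check: Δy/Fy = (-207/100) / (-207/25) = 1/4 ✓

α = 1/4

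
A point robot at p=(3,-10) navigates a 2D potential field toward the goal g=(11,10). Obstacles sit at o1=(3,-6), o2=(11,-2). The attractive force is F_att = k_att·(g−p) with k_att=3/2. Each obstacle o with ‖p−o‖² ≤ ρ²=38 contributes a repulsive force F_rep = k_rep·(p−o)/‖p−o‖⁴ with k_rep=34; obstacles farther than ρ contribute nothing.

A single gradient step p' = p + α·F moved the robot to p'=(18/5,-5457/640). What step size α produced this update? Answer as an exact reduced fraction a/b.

α = 1/20

F_att = 3/2·(g−p) = 3/2·(8,20) = (12.0000,30.0000)
o1: d²=16 ≤ ρ²=38; F_rep = 34·(0,-4)/16² = (0.0000,-0.5312)
o2: d²=128 > ρ²=38 → inactive
F = F_att + ΣF_rep = (12.0000,29.4688)
Δp = p'−p = (0.6000,1.4734); α = Δx/Fx = (3/5) / (12) = 1/20
check: Δy/Fy = (943/640) / (943/32) = 1/20 ✓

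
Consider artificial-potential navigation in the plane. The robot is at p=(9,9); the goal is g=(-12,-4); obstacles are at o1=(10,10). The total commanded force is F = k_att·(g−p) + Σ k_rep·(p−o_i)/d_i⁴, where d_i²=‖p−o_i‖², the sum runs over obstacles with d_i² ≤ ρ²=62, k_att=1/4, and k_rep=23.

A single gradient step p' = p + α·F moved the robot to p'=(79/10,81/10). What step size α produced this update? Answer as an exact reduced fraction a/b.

F_att = 1/4·(g−p) = 1/4·(-21,-13) = (-5.2500,-3.2500)
o1: d²=2 ≤ ρ²=62; F_rep = 23·(-1,-1)/2² = (-5.7500,-5.7500)
F = F_att + ΣF_rep = (-11.0000,-9.0000)
Δp = p'−p = (-1.1000,-0.9000); α = Δx/Fx = (-11/10) / (-11) = 1/10
check: Δy/Fy = (-9/10) / (-9) = 1/10 ✓

α = 1/10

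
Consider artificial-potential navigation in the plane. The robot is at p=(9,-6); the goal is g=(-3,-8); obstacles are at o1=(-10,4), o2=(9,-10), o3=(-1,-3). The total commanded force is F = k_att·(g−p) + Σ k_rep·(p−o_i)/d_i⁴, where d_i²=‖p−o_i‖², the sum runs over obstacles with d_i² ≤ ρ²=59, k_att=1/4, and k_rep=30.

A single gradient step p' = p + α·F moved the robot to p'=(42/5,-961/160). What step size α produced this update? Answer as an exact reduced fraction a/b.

F_att = 1/4·(g−p) = 1/4·(-12,-2) = (-3.0000,-0.5000)
o1: d²=461 > ρ²=59 → inactive
o2: d²=16 ≤ ρ²=59; F_rep = 30·(0,4)/16² = (0.0000,0.4688)
o3: d²=109 > ρ²=59 → inactive
F = F_att + ΣF_rep = (-3.0000,-0.0312)
Δp = p'−p = (-0.6000,-0.0063); α = Δx/Fx = (-3/5) / (-3) = 1/5
check: Δy/Fy = (-1/160) / (-1/32) = 1/5 ✓

α = 1/5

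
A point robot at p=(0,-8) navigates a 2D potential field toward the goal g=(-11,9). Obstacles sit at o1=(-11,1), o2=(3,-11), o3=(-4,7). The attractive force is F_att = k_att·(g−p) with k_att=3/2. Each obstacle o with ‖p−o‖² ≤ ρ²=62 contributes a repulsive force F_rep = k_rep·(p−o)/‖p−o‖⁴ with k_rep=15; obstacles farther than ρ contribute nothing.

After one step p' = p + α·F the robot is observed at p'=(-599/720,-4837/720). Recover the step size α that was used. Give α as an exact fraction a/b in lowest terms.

F_att = 3/2·(g−p) = 3/2·(-11,17) = (-16.5000,25.5000)
o1: d²=202 > ρ²=62 → inactive
o2: d²=18 ≤ ρ²=62; F_rep = 15·(-3,3)/18² = (-0.1389,0.1389)
o3: d²=241 > ρ²=62 → inactive
F = F_att + ΣF_rep = (-16.6389,25.6389)
Δp = p'−p = (-0.8319,1.2819); α = Δx/Fx = (-599/720) / (-599/36) = 1/20
check: Δy/Fy = (923/720) / (923/36) = 1/20 ✓

α = 1/20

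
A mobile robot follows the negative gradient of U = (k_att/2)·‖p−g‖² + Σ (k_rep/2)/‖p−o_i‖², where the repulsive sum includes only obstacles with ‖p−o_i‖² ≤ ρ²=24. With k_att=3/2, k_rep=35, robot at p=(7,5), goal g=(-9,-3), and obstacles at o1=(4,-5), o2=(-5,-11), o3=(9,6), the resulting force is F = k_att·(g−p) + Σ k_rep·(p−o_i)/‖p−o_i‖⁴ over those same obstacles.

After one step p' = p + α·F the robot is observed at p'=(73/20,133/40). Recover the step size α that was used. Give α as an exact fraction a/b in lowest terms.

α = 1/8

F_att = 3/2·(g−p) = 3/2·(-16,-8) = (-24.0000,-12.0000)
o1: d²=109 > ρ²=24 → inactive
o2: d²=400 > ρ²=24 → inactive
o3: d²=5 ≤ ρ²=24; F_rep = 35·(-2,-1)/5² = (-2.8000,-1.4000)
F = F_att + ΣF_rep = (-26.8000,-13.4000)
Δp = p'−p = (-3.3500,-1.6750); α = Δx/Fx = (-67/20) / (-134/5) = 1/8
check: Δy/Fy = (-67/40) / (-67/5) = 1/8 ✓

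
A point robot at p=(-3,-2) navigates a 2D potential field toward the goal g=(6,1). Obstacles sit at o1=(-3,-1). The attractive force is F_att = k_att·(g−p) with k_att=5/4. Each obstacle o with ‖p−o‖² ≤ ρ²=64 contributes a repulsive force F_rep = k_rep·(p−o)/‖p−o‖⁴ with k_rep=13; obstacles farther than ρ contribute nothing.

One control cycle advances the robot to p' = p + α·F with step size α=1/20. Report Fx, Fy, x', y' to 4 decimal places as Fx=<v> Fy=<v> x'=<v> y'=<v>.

F_att = 5/4·(g−p) = 5/4·(9,3) = (11.2500,3.7500)
o1: d²=1 ≤ ρ²=64; F_rep = 13·(0,-1)/1² = (0.0000,-13.0000)
F = F_att + ΣF_rep = (11.2500,-9.2500)
p' = p + 1/20·F = (-2.4375,-2.4625)

Fx=11.2500 Fy=-9.2500 x'=-2.4375 y'=-2.4625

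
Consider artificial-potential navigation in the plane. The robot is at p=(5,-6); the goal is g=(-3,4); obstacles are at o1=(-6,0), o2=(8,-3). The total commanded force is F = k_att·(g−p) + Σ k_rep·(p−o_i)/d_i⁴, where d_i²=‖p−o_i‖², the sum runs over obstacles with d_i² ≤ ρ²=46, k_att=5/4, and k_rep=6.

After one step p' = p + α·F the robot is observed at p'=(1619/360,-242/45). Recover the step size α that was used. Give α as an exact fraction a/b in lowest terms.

F_att = 5/4·(g−p) = 5/4·(-8,10) = (-10.0000,12.5000)
o1: d²=157 > ρ²=46 → inactive
o2: d²=18 ≤ ρ²=46; F_rep = 6·(-3,-3)/18² = (-0.0556,-0.0556)
F = F_att + ΣF_rep = (-10.0556,12.4444)
Δp = p'−p = (-0.5028,0.6222); α = Δx/Fx = (-181/360) / (-181/18) = 1/20
check: Δy/Fy = (28/45) / (112/9) = 1/20 ✓

α = 1/20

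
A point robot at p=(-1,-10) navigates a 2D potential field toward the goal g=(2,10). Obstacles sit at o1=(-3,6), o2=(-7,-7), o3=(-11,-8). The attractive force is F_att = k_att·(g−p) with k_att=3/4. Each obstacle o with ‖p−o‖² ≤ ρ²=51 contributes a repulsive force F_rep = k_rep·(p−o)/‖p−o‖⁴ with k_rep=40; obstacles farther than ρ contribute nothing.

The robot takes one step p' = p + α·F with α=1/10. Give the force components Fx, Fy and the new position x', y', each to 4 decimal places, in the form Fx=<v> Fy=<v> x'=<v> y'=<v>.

Fx=2.3685 Fy=14.9407 x'=-0.7631 y'=-8.5059

F_att = 3/4·(g−p) = 3/4·(3,20) = (2.2500,15.0000)
o1: d²=260 > ρ²=51 → inactive
o2: d²=45 ≤ ρ²=51; F_rep = 40·(6,-3)/45² = (0.1185,-0.0593)
o3: d²=104 > ρ²=51 → inactive
F = F_att + ΣF_rep = (2.3685,14.9407)
p' = p + 1/10·F = (-0.7631,-8.5059)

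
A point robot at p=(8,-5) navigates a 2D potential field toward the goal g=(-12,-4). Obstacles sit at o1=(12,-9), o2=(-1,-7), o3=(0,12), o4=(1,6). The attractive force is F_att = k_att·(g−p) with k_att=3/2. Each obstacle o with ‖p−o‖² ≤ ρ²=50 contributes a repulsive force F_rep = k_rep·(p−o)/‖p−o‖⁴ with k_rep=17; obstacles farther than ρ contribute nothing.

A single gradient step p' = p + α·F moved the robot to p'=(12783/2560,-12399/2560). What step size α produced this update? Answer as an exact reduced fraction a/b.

α = 1/10

F_att = 3/2·(g−p) = 3/2·(-20,1) = (-30.0000,1.5000)
o1: d²=32 ≤ ρ²=50; F_rep = 17·(-4,4)/32² = (-0.0664,0.0664)
o2: d²=85 > ρ²=50 → inactive
o3: d²=353 > ρ²=50 → inactive
o4: d²=170 > ρ²=50 → inactive
F = F_att + ΣF_rep = (-30.0664,1.5664)
Δp = p'−p = (-3.0066,0.1566); α = Δx/Fx = (-7697/2560) / (-7697/256) = 1/10
check: Δy/Fy = (401/2560) / (401/256) = 1/10 ✓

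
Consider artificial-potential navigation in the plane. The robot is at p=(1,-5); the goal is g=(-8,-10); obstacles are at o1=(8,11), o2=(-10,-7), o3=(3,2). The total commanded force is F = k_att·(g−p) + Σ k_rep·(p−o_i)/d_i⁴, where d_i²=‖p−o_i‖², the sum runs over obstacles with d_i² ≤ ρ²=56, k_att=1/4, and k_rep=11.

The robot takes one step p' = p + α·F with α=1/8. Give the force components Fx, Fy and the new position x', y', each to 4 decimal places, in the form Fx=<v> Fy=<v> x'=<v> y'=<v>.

F_att = 1/4·(g−p) = 1/4·(-9,-5) = (-2.2500,-1.2500)
o1: d²=305 > ρ²=56 → inactive
o2: d²=125 > ρ²=56 → inactive
o3: d²=53 ≤ ρ²=56; F_rep = 11·(-2,-7)/53² = (-0.0078,-0.0274)
F = F_att + ΣF_rep = (-2.2578,-1.2774)
p' = p + 1/8·F = (0.7178,-5.1597)

Fx=-2.2578 Fy=-1.2774 x'=0.7178 y'=-5.1597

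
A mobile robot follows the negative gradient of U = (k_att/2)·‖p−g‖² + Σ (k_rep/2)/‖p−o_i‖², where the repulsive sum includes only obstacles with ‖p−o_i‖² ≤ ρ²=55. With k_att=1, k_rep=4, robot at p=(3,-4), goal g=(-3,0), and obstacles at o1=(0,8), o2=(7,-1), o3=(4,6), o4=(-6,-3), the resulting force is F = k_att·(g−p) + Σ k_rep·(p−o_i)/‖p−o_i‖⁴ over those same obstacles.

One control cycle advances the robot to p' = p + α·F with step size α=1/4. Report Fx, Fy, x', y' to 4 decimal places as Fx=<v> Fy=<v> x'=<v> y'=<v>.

F_att = 1·(g−p) = 1·(-6,4) = (-6.0000,4.0000)
o1: d²=153 > ρ²=55 → inactive
o2: d²=25 ≤ ρ²=55; F_rep = 4·(-4,-3)/25² = (-0.0256,-0.0192)
o3: d²=101 > ρ²=55 → inactive
o4: d²=82 > ρ²=55 → inactive
F = F_att + ΣF_rep = (-6.0256,3.9808)
p' = p + 1/4·F = (1.4936,-3.0048)

Fx=-6.0256 Fy=3.9808 x'=1.4936 y'=-3.0048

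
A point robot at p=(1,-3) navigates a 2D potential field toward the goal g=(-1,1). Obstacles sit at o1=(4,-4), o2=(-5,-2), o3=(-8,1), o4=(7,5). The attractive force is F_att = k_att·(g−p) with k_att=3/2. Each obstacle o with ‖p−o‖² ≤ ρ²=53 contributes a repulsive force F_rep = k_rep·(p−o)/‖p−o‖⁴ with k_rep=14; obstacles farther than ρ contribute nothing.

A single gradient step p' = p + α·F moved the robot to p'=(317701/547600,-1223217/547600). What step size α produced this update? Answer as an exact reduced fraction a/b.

F_att = 3/2·(g−p) = 3/2·(-2,4) = (-3.0000,6.0000)
o1: d²=10 ≤ ρ²=53; F_rep = 14·(-3,1)/10² = (-0.4200,0.1400)
o2: d²=37 ≤ ρ²=53; F_rep = 14·(6,-1)/37² = (0.0614,-0.0102)
o3: d²=97 > ρ²=53 → inactive
o4: d²=100 > ρ²=53 → inactive
F = F_att + ΣF_rep = (-3.3586,6.1298)
Δp = p'−p = (-0.4198,0.7662); α = Δx/Fx = (-229899/547600) / (-229899/68450) = 1/8
check: Δy/Fy = (419583/547600) / (419583/68450) = 1/8 ✓

α = 1/8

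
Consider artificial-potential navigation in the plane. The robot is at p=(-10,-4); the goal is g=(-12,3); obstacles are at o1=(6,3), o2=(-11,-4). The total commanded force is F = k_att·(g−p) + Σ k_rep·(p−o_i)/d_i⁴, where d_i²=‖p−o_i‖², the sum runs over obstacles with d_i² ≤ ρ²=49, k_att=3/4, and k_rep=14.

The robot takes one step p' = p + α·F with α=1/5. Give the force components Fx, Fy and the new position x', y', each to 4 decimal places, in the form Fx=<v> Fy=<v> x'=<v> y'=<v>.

F_att = 3/4·(g−p) = 3/4·(-2,7) = (-1.5000,5.2500)
o1: d²=305 > ρ²=49 → inactive
o2: d²=1 ≤ ρ²=49; F_rep = 14·(1,0)/1² = (14.0000,0.0000)
F = F_att + ΣF_rep = (12.5000,5.2500)
p' = p + 1/5·F = (-7.5000,-2.9500)

Fx=12.5000 Fy=5.2500 x'=-7.5000 y'=-2.9500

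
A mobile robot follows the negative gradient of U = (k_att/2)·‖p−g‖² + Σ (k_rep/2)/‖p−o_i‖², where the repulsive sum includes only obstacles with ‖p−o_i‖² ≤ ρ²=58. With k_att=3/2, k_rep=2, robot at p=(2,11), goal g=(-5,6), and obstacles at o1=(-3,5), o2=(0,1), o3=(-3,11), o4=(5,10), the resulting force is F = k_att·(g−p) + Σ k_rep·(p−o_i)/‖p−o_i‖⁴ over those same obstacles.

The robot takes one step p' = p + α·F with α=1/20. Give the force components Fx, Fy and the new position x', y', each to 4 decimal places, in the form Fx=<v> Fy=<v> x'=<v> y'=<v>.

F_att = 3/2·(g−p) = 3/2·(-7,-5) = (-10.5000,-7.5000)
o1: d²=61 > ρ²=58 → inactive
o2: d²=104 > ρ²=58 → inactive
o3: d²=25 ≤ ρ²=58; F_rep = 2·(5,0)/25² = (0.0160,0.0000)
o4: d²=10 ≤ ρ²=58; F_rep = 2·(-3,1)/10² = (-0.0600,0.0200)
F = F_att + ΣF_rep = (-10.5440,-7.4800)
p' = p + 1/20·F = (1.4728,10.6260)

Fx=-10.5440 Fy=-7.4800 x'=1.4728 y'=10.6260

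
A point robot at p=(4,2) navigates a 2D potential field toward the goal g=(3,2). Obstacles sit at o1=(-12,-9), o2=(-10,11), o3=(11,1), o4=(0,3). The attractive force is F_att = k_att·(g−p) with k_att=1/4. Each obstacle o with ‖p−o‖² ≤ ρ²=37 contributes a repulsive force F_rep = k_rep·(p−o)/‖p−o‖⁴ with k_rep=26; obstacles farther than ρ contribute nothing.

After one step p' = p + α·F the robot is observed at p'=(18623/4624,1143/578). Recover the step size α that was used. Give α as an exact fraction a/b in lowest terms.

F_att = 1/4·(g−p) = 1/4·(-1,0) = (-0.2500,0.0000)
o1: d²=377 > ρ²=37 → inactive
o2: d²=277 > ρ²=37 → inactive
o3: d²=50 > ρ²=37 → inactive
o4: d²=17 ≤ ρ²=37; F_rep = 26·(4,-1)/17² = (0.3599,-0.0900)
F = F_att + ΣF_rep = (0.1099,-0.0900)
Δp = p'−p = (0.0275,-0.0225); α = Δx/Fx = (127/4624) / (127/1156) = 1/4
check: Δy/Fy = (-13/578) / (-26/289) = 1/4 ✓

α = 1/4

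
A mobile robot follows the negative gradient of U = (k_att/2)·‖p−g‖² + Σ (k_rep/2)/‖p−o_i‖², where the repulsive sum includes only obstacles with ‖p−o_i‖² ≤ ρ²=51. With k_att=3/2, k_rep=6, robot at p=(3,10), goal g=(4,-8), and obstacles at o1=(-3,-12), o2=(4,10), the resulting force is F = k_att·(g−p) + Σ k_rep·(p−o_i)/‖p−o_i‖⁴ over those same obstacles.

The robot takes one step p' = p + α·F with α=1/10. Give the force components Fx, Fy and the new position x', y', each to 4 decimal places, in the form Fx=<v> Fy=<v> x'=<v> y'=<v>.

F_att = 3/2·(g−p) = 3/2·(1,-18) = (1.5000,-27.0000)
o1: d²=520 > ρ²=51 → inactive
o2: d²=1 ≤ ρ²=51; F_rep = 6·(-1,0)/1² = (-6.0000,0.0000)
F = F_att + ΣF_rep = (-4.5000,-27.0000)
p' = p + 1/10·F = (2.5500,7.3000)

Fx=-4.5000 Fy=-27.0000 x'=2.5500 y'=7.3000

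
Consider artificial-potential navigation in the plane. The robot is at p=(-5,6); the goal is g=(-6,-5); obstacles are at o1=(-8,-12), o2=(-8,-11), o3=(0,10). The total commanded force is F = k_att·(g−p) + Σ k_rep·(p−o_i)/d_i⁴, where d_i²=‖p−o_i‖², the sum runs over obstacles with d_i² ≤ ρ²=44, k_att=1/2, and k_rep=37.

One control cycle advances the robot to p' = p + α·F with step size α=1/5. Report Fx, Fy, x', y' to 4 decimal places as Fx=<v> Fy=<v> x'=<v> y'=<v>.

F_att = 1/2·(g−p) = 1/2·(-1,-11) = (-0.5000,-5.5000)
o1: d²=333 > ρ²=44 → inactive
o2: d²=298 > ρ²=44 → inactive
o3: d²=41 ≤ ρ²=44; F_rep = 37·(-5,-4)/41² = (-0.1101,-0.0880)
F = F_att + ΣF_rep = (-0.6101,-5.5880)
p' = p + 1/5·F = (-5.1220,4.8824)

Fx=-0.6101 Fy=-5.5880 x'=-5.1220 y'=4.8824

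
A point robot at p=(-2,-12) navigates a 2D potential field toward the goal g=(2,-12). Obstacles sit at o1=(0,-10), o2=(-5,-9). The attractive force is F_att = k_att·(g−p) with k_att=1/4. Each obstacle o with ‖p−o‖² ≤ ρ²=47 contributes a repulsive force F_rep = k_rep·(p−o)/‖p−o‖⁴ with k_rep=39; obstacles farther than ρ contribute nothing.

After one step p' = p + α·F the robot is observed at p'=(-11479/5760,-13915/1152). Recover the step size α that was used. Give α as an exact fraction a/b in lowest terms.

α = 1/20

F_att = 1/4·(g−p) = 1/4·(4,0) = (1.0000,0.0000)
o1: d²=8 ≤ ρ²=47; F_rep = 39·(-2,-2)/8² = (-1.2188,-1.2188)
o2: d²=18 ≤ ρ²=47; F_rep = 39·(3,-3)/18² = (0.3611,-0.3611)
F = F_att + ΣF_rep = (0.1424,-1.5799)
Δp = p'−p = (0.0071,-0.0790); α = Δx/Fx = (41/5760) / (41/288) = 1/20
check: Δy/Fy = (-91/1152) / (-455/288) = 1/20 ✓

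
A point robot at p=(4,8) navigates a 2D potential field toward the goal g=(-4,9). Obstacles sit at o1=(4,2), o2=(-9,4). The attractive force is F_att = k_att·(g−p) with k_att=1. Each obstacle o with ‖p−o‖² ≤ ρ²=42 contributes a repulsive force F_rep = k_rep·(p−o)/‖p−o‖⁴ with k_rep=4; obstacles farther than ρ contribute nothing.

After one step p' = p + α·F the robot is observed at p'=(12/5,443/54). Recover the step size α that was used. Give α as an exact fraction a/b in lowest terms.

α = 1/5

F_att = 1·(g−p) = 1·(-8,1) = (-8.0000,1.0000)
o1: d²=36 ≤ ρ²=42; F_rep = 4·(0,6)/36² = (0.0000,0.0185)
o2: d²=185 > ρ²=42 → inactive
F = F_att + ΣF_rep = (-8.0000,1.0185)
Δp = p'−p = (-1.6000,0.2037); α = Δx/Fx = (-8/5) / (-8) = 1/5
check: Δy/Fy = (11/54) / (55/54) = 1/5 ✓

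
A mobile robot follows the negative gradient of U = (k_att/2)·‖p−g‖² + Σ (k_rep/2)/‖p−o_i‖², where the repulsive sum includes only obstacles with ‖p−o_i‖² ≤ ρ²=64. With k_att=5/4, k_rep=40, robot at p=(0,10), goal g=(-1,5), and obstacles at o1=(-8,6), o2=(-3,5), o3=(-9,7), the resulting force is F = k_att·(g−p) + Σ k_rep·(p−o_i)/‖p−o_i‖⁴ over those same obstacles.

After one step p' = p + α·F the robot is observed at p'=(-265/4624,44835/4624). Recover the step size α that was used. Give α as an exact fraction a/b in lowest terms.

F_att = 5/4·(g−p) = 5/4·(-1,-5) = (-1.2500,-6.2500)
o1: d²=80 > ρ²=64 → inactive
o2: d²=34 ≤ ρ²=64; F_rep = 40·(3,5)/34² = (0.1038,0.1730)
o3: d²=90 > ρ²=64 → inactive
F = F_att + ΣF_rep = (-1.1462,-6.0770)
Δp = p'−p = (-0.0573,-0.3038); α = Δx/Fx = (-265/4624) / (-1325/1156) = 1/20
check: Δy/Fy = (-1405/4624) / (-7025/1156) = 1/20 ✓

α = 1/20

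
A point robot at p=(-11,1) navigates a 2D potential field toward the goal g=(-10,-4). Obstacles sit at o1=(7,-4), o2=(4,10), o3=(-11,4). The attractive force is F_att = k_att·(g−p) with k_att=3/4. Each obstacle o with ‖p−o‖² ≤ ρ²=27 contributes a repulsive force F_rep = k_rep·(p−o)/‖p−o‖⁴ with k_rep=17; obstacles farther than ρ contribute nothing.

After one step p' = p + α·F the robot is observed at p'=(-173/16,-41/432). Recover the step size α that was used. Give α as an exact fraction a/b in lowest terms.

α = 1/4

F_att = 3/4·(g−p) = 3/4·(1,-5) = (0.7500,-3.7500)
o1: d²=349 > ρ²=27 → inactive
o2: d²=306 > ρ²=27 → inactive
o3: d²=9 ≤ ρ²=27; F_rep = 17·(0,-3)/9² = (0.0000,-0.6296)
F = F_att + ΣF_rep = (0.7500,-4.3796)
Δp = p'−p = (0.1875,-1.0949); α = Δx/Fx = (3/16) / (3/4) = 1/4
check: Δy/Fy = (-473/432) / (-473/108) = 1/4 ✓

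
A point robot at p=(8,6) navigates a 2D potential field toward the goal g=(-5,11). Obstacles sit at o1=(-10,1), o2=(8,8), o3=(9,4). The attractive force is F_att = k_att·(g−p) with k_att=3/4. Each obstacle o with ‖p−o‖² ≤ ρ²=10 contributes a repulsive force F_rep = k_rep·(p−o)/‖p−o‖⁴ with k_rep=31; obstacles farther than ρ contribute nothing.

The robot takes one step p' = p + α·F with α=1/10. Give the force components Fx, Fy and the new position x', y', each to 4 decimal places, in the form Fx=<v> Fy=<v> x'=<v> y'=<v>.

Fx=-10.9900 Fy=2.3550 x'=6.9010 y'=6.2355

F_att = 3/4·(g−p) = 3/4·(-13,5) = (-9.7500,3.7500)
o1: d²=349 > ρ²=10 → inactive
o2: d²=4 ≤ ρ²=10; F_rep = 31·(0,-2)/4² = (0.0000,-3.8750)
o3: d²=5 ≤ ρ²=10; F_rep = 31·(-1,2)/5² = (-1.2400,2.4800)
F = F_att + ΣF_rep = (-10.9900,2.3550)
p' = p + 1/10·F = (6.9010,6.2355)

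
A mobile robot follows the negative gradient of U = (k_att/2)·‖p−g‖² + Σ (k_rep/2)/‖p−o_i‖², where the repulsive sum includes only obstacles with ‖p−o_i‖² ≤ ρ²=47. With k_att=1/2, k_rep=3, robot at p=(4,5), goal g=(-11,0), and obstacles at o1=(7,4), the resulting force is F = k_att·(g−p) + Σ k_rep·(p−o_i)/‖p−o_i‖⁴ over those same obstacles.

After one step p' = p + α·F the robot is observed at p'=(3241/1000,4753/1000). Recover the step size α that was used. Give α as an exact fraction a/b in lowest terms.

α = 1/10

F_att = 1/2·(g−p) = 1/2·(-15,-5) = (-7.5000,-2.5000)
o1: d²=10 ≤ ρ²=47; F_rep = 3·(-3,1)/10² = (-0.0900,0.0300)
F = F_att + ΣF_rep = (-7.5900,-2.4700)
Δp = p'−p = (-0.7590,-0.2470); α = Δx/Fx = (-759/1000) / (-759/100) = 1/10
check: Δy/Fy = (-247/1000) / (-247/100) = 1/10 ✓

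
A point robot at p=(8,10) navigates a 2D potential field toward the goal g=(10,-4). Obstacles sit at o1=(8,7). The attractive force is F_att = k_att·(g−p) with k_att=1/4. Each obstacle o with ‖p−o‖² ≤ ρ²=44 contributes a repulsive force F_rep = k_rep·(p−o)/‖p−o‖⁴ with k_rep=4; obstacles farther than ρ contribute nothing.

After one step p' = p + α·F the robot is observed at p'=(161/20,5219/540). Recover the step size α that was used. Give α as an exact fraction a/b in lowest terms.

α = 1/10

F_att = 1/4·(g−p) = 1/4·(2,-14) = (0.5000,-3.5000)
o1: d²=9 ≤ ρ²=44; F_rep = 4·(0,3)/9² = (0.0000,0.1481)
F = F_att + ΣF_rep = (0.5000,-3.3519)
Δp = p'−p = (0.0500,-0.3352); α = Δx/Fx = (1/20) / (1/2) = 1/10
check: Δy/Fy = (-181/540) / (-181/54) = 1/10 ✓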